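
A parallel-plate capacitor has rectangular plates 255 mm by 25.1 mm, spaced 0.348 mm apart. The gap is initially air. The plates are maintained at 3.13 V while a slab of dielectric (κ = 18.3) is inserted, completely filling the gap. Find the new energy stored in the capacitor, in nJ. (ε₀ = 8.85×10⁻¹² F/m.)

A = 255 × 25.1 mm² = 6.40×10⁻³ m².
Initially C₁ = ε₀A/d = 8.85×10⁻¹² × 6.40×10⁻³ / 3.48×10⁻⁴ = 1.63×10⁻¹⁰ F.
U₁ = 7.97×10⁻¹⁰ J.
Battery connected ⇒ V is held fixed. C₂ = 18.3 C₁ and U = ½CV², so U₂/U₁ = C₂/C₁ = 18.3.
U₂ = 18.3 × 7.97×10⁻¹⁰ = 1.46×10⁻⁸ J.

U ≈ 14.6 nJ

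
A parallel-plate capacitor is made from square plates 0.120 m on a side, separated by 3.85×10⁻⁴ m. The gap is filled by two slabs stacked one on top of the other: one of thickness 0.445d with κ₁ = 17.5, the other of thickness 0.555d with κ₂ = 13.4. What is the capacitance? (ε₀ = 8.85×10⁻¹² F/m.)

4.95 nF

A = (0.120 m)² = 1.44×10⁻² m².
Stacked slabs ⇒ two capacitors in series, each with the full plate area.
C₁ = κ₁ε₀A/d₁ = 17.5 × 8.85×10⁻¹² × 1.44×10⁻² / 1.71×10⁻⁴ = 1.30×10⁻⁸ F.
C₂ = κ₂ε₀A/d₂ = 13.4 × 8.85×10⁻¹² × 1.44×10⁻² / 2.14×10⁻⁴ = 7.99×10⁻⁹ F.
C = (1/C₁ + 1/C₂)⁻¹ = 4.95×10⁻⁹ F.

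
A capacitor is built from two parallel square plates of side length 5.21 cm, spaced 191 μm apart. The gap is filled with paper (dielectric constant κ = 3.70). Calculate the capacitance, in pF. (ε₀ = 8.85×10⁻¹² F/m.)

A = (5.21 cm)² = 2.71×10⁻³ m².
C = κε₀A/d = 3.70 × 8.85×10⁻¹² × 2.71×10⁻³ / 1.91×10⁻⁴ = 4.65×10⁻¹⁰ F.

C ≈ 465 pF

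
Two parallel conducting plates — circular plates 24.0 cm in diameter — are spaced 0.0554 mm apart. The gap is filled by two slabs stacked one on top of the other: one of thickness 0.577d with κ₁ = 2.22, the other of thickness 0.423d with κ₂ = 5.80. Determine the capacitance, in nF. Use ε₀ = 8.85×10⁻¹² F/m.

A = π(24.0/2 cm)² = 4.52×10⁻² m².
Stacked slabs ⇒ two capacitors in series, each with the full plate area.
C₁ = κ₁ε₀A/d₁ = 2.22 × 8.85×10⁻¹² × 4.52×10⁻² / 3.20×10⁻⁵ = 2.78×10⁻⁸ F.
C₂ = κ₂ε₀A/d₂ = 5.80 × 8.85×10⁻¹² × 4.52×10⁻² / 2.34×10⁻⁵ = 9.91×10⁻⁸ F.
C = (1/C₁ + 1/C₂)⁻¹ = 2.17×10⁻⁸ F.

21.7 nF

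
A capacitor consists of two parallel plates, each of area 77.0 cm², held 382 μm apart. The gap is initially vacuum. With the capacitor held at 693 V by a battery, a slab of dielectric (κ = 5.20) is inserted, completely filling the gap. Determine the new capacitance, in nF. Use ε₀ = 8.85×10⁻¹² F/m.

A = 77.0 cm² = 7.70×10⁻³ m².
Initially C₁ = ε₀A/d = 8.85×10⁻¹² × 7.70×10⁻³ / 3.82×10⁻⁴ = 1.78×10⁻¹⁰ F.
C = κε₀A/d scales with κ, so C₂/C₁ = κ = 5.20.
C₂ = 5.20 × 1.78×10⁻¹⁰ = 9.28×10⁻¹⁰ F.

C ≈ 0.928 nF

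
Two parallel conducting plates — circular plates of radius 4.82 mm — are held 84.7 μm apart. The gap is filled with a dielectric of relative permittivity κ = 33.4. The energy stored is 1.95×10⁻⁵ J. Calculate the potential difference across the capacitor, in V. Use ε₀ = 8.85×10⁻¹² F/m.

V ≈ 391 V

A = π(4.82 mm)² = 7.30×10⁻⁵ m².
C = κε₀A/d = 33.4 × 8.85×10⁻¹² × 7.30×10⁻⁵ / 8.47×10⁻⁵ = 2.55×10⁻¹⁰ F.
V = √(2U/C) = √(2 × 1.95×10⁻⁵ / 2.55×10⁻¹⁰) = 3.91×10² V.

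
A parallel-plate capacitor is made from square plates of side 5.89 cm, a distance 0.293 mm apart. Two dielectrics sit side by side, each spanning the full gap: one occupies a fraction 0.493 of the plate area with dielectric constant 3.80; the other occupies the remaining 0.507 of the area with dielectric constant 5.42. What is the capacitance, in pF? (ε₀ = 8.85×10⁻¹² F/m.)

A = (5.89 cm)² = 3.47×10⁻³ m².
Side-by-side slabs ⇒ two capacitors in parallel, each spanning the full gap.
C₁ = κ₁ε₀A₁/d = 3.80 × 8.85×10⁻¹² × 1.71×10⁻³ / 2.93×10⁻⁴ = 1.96×10⁻¹⁰ F.
C₂ = κ₂ε₀A₂/d = 5.42 × 8.85×10⁻¹² × 1.76×10⁻³ / 2.93×10⁻⁴ = 2.88×10⁻¹⁰ F.
C = C₁ + C₂ = 4.84×10⁻¹⁰ F.

484 pF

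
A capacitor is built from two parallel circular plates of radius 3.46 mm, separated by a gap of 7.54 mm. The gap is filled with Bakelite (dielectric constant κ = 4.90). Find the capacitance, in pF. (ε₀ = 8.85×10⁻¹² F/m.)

A = π(3.46 mm)² = 3.76×10⁻⁵ m².
C = κε₀A/d = 4.90 × 8.85×10⁻¹² × 3.76×10⁻⁵ / 7.54×10⁻³ = 2.16×10⁻¹³ F.

0.216 pF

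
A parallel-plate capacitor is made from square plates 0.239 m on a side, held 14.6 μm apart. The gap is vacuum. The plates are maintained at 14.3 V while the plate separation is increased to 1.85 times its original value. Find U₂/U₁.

0.541

Battery connected ⇒ V is held fixed.
C₂ = 0.541 C₁ and U = ½CV², so U₂/U₁ = C₂/C₁ = 0.541.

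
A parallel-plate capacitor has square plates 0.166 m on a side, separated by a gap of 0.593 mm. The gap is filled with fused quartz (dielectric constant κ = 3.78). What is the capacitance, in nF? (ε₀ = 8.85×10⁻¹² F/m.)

A = (0.166 m)² = 2.76×10⁻² m².
C = κε₀A/d = 3.78 × 8.85×10⁻¹² × 2.76×10⁻² / 5.93×10⁻⁴ = 1.55×10⁻⁹ F.

C ≈ 1.55 nF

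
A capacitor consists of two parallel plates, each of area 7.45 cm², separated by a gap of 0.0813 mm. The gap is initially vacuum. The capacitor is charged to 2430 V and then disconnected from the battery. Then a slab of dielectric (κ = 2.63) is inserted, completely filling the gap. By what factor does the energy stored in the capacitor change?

Isolated ⇒ Q is held fixed.
C₂ = 2.63 C₁ and U = Q²/(2C), so U₂/U₁ = C₁/C₂ = 0.380.

U₂/U₁ ≈ 0.380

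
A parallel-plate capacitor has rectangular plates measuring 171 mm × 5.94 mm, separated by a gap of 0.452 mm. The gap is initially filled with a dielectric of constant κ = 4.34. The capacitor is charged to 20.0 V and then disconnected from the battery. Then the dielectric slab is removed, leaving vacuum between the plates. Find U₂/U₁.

Isolated ⇒ Q is held fixed.
C₂ = 0.230 C₁ and U = Q²/(2C), so U₂/U₁ = C₁/C₂ = 4.34.

4.34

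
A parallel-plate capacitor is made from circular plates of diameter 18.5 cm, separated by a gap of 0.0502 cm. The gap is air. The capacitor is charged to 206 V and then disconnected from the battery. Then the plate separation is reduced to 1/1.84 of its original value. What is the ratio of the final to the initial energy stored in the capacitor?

Isolated ⇒ Q is held fixed.
C₂ = 1.84 C₁ and U = Q²/(2C), so U₂/U₁ = C₁/C₂ = 0.543.

0.543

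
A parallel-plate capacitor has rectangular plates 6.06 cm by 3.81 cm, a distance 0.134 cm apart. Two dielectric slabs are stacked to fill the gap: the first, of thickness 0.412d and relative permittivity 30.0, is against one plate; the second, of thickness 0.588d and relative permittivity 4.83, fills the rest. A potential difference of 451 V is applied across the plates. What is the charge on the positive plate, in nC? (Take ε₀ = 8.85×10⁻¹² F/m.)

Q ≈ 50.8 nC

A = 6.06 × 3.81 cm² = 2.31×10⁻³ m².
Stacked slabs ⇒ two capacitors in series, each with the full plate area.
C₁ = κ₁ε₀A/d₁ = 30.0 × 8.85×10⁻¹² × 2.31×10⁻³ / 5.52×10⁻⁴ = 1.11×10⁻⁹ F.
C₂ = κ₂ε₀A/d₂ = 4.83 × 8.85×10⁻¹² × 2.31×10⁻³ / 7.88×10⁻⁴ = 1.25×10⁻¹⁰ F.
C = (1/C₁ + 1/C₂)⁻¹ = 1.13×10⁻¹⁰ F.
Q = CV = 1.13×10⁻¹⁰ × 451 = 5.08×10⁻⁸ C.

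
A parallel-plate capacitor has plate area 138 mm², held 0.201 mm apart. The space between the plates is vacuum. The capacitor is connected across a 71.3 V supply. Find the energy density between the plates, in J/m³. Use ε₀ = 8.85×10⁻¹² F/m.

E = V/d = 71.3 / 2.01×10⁻⁴ = 3.55×10⁵ V/m.
u = ½ε₀E² = ½ × 8.85×10⁻¹² × (3.55×10⁵)² = 0.557 J/m³.

u ≈ 0.557 J/m³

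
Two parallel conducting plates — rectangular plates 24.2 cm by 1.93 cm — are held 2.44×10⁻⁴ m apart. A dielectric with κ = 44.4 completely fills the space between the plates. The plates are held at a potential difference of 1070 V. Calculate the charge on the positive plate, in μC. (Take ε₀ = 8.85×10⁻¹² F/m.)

A = 24.2 × 1.93 cm² = 4.67×10⁻³ m².
C = κε₀A/d = 44.4 × 8.85×10⁻¹² × 4.67×10⁻³ / 2.44×10⁻⁴ = 7.52×10⁻⁹ F.
Q = CV = 7.52×10⁻⁹ × 1070 = 8.05×10⁻⁶ C.

Q ≈ 8.05 μC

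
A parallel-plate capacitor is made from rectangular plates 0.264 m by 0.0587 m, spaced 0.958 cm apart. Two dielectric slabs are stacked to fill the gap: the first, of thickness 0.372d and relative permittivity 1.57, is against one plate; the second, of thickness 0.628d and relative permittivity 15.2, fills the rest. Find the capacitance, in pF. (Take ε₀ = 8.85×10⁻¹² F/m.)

51.4 pF

A = 0.264 × 0.0587 m² = 1.55×10⁻² m².
Stacked slabs ⇒ two capacitors in series, each with the full plate area.
C₁ = κ₁ε₀A/d₁ = 1.57 × 8.85×10⁻¹² × 1.55×10⁻² / 3.56×10⁻³ = 6.04×10⁻¹¹ F.
C₂ = κ₂ε₀A/d₂ = 15.2 × 8.85×10⁻¹² × 1.55×10⁻² / 6.02×10⁻³ = 3.47×10⁻¹⁰ F.
C = (1/C₁ + 1/C₂)⁻¹ = 5.14×10⁻¹¹ F.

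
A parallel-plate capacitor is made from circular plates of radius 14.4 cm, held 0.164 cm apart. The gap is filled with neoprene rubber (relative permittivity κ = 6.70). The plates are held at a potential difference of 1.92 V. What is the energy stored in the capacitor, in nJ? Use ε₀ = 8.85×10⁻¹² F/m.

U ≈ 4.34 nJ

A = π(14.4 cm)² = 6.51×10⁻² m².
C = κε₀A/d = 6.70 × 8.85×10⁻¹² × 6.51×10⁻² / 1.64×10⁻³ = 2.36×10⁻⁹ F.
U = ½CV² = ½ × 2.36×10⁻⁹ × (1.92)² = 4.34×10⁻⁹ J.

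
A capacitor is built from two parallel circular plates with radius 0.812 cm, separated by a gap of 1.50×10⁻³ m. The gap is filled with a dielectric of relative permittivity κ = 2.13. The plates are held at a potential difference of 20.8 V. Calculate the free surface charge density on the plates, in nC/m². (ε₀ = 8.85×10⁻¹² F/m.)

A = π(0.812 cm)² = 2.07×10⁻⁴ m².
C = κε₀A/d = 2.13 × 8.85×10⁻¹² × 2.07×10⁻⁴ / 1.50×10⁻³ = 2.60×10⁻¹² F.
σ = Q/A = CV/A = 2.60×10⁻¹² × 20.8 / 2.07×10⁻⁴ = 2.61×10⁻⁷ C/m².

261 nC/m²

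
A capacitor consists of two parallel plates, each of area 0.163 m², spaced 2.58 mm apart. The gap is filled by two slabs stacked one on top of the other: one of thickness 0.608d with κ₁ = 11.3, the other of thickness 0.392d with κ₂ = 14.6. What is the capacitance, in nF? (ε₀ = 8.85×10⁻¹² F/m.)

6.93 nF

Stacked slabs ⇒ two capacitors in series, each with the full plate area.
C₁ = κ₁ε₀A/d₁ = 11.3 × 8.85×10⁻¹² × 0.163 / 1.57×10⁻³ = 1.04×10⁻⁸ F.
C₂ = κ₂ε₀A/d₂ = 14.6 × 8.85×10⁻¹² × 0.163 / 1.01×10⁻³ = 2.08×10⁻⁸ F.
C = (1/C₁ + 1/C₂)⁻¹ = 6.93×10⁻⁹ F.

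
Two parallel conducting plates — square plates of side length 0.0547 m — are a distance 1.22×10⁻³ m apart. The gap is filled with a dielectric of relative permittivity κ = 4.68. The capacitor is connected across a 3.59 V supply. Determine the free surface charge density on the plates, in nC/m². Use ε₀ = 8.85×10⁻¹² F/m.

122 nC/m²

A = (0.0547 m)² = 2.99×10⁻³ m².
C = κε₀A/d = 4.68 × 8.85×10⁻¹² × 2.99×10⁻³ / 1.22×10⁻³ = 1.02×10⁻¹⁰ F.
σ = Q/A = CV/A = 1.02×10⁻¹⁰ × 3.59 / 2.99×10⁻³ = 1.22×10⁻⁷ C/m².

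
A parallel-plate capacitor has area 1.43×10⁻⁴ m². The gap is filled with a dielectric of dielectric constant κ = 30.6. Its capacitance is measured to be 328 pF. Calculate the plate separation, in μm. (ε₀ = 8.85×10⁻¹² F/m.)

118 μm

d = κε₀A/C = 30.6 × 8.85×10⁻¹² × 1.43×10⁻⁴ / 3.28×10⁻¹⁰ = 1.18×10⁻⁴ m.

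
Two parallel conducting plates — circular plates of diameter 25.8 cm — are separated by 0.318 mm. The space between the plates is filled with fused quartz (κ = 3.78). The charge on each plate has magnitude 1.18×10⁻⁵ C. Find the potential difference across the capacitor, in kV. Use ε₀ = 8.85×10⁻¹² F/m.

A = π(25.8/2 cm)² = 5.23×10⁻² m².
C = κε₀A/d = 3.78 × 8.85×10⁻¹² × 5.23×10⁻² / 3.18×10⁻⁴ = 5.50×10⁻⁹ F.
V = Q/C = 1.18×10⁻⁵ / 5.50×10⁻⁹ = 2.15×10³ V.

V ≈ 2.15 kV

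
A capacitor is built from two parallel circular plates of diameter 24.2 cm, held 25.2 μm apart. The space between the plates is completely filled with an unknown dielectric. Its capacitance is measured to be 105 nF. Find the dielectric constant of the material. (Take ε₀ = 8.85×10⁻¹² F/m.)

A = π(24.2/2 cm)² = 4.60×10⁻² m².
κ = Cd/(ε₀A) = 1.05×10⁻⁷ × 2.52×10⁻⁵ / (8.85×10⁻¹² × 4.60×10⁻²) = 6.50.

κ ≈ 6.50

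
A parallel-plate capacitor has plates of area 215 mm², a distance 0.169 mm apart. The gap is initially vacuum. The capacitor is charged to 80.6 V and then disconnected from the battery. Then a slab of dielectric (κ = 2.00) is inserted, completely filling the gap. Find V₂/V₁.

V₂/V₁ ≈ 0.500

Isolated ⇒ Q is held fixed.
C₂ = 2.00 C₁ and V = Q/C, so V₂/V₁ = C₁/C₂ = 0.500.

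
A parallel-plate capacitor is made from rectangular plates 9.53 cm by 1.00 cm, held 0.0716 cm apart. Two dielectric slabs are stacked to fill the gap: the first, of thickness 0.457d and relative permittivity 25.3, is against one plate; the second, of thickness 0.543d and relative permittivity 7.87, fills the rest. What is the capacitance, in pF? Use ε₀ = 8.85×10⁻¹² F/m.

A = 9.53 × 1.00 cm² = 9.53×10⁻⁴ m².
Stacked slabs ⇒ two capacitors in series, each with the full plate area.
C₁ = κ₁ε₀A/d₁ = 25.3 × 8.85×10⁻¹² × 9.53×10⁻⁴ / 3.27×10⁻⁴ = 6.52×10⁻¹⁰ F.
C₂ = κ₂ε₀A/d₂ = 7.87 × 8.85×10⁻¹² × 9.53×10⁻⁴ / 3.89×10⁻⁴ = 1.71×10⁻¹⁰ F.
C = (1/C₁ + 1/C₂)⁻¹ = 1.35×10⁻¹⁰ F.

135 pF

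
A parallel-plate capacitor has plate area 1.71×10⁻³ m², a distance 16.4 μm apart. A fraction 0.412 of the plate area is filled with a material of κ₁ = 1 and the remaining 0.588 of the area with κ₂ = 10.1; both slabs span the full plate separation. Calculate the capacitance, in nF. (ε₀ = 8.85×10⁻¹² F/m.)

5.86 nF

Side-by-side slabs ⇒ two capacitors in parallel, each spanning the full gap.
C₁ = κ₁ε₀A₁/d = 1.00 × 8.85×10⁻¹² × 7.05×10⁻⁴ / 1.64×10⁻⁵ = 3.80×10⁻¹⁰ F.
C₂ = κ₂ε₀A₂/d = 10.1 × 8.85×10⁻¹² × 1.01×10⁻³ / 1.64×10⁻⁵ = 5.48×10⁻⁹ F.
C = C₁ + C₂ = 5.86×10⁻⁹ F.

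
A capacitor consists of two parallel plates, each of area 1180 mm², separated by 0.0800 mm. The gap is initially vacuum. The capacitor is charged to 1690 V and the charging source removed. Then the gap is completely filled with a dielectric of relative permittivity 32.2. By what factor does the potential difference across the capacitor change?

Isolated ⇒ Q is held fixed.
C₂ = 32.2 C₁ and V = Q/C, so V₂/V₁ = C₁/C₂ = 0.0311.

V₂/V₁ ≈ 0.0311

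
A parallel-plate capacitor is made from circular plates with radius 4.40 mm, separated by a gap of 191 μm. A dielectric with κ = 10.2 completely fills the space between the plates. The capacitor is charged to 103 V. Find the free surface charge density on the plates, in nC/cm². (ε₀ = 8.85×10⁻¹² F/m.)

σ ≈ 4.87 nC/cm²

A = π(4.40 mm)² = 6.08×10⁻⁵ m².
C = κε₀A/d = 10.2 × 8.85×10⁻¹² × 6.08×10⁻⁵ / 1.91×10⁻⁴ = 2.87×10⁻¹¹ F.
σ = Q/A = CV/A = 2.87×10⁻¹¹ × 103 / 6.08×10⁻⁵ = 4.87×10⁻⁵ C/m².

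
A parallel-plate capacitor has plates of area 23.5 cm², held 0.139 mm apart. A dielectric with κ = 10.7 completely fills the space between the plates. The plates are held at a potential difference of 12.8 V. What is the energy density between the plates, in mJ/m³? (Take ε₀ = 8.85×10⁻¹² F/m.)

402 mJ/m³

E = V/d = 12.8 / 1.39×10⁻⁴ = 9.21×10⁴ V/m.
u = ½κε₀E² = ½ × 10.7 × 8.85×10⁻¹² × (9.21×10⁴)² = 0.402 J/m³.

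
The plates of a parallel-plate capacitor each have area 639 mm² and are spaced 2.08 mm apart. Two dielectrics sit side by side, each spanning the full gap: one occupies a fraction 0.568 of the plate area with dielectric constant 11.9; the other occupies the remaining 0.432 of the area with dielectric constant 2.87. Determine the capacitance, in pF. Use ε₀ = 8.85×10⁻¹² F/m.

A = 639 mm² = 6.39×10⁻⁴ m².
Side-by-side slabs ⇒ two capacitors in parallel, each spanning the full gap.
C₁ = κ₁ε₀A₁/d = 11.9 × 8.85×10⁻¹² × 3.63×10⁻⁴ / 2.08×10⁻³ = 1.84×10⁻¹¹ F.
C₂ = κ₂ε₀A₂/d = 2.87 × 8.85×10⁻¹² × 2.76×10⁻⁴ / 2.08×10⁻³ = 3.37×10⁻¹² F.
C = C₁ + C₂ = 2.17×10⁻¹¹ F.

C ≈ 21.7 pF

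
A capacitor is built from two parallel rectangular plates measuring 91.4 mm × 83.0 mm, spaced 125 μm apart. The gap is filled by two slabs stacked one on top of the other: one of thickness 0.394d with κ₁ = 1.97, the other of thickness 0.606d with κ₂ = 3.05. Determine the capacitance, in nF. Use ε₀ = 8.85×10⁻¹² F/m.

1.35 nF

A = 91.4 × 83.0 mm² = 7.59×10⁻³ m².
Stacked slabs ⇒ two capacitors in series, each with the full plate area.
C₁ = κ₁ε₀A/d₁ = 1.97 × 8.85×10⁻¹² × 7.59×10⁻³ / 4.92×10⁻⁵ = 2.69×10⁻⁹ F.
C₂ = κ₂ε₀A/d₂ = 3.05 × 8.85×10⁻¹² × 7.59×10⁻³ / 7.57×10⁻⁵ = 2.70×10⁻⁹ F.
C = (1/C₁ + 1/C₂)⁻¹ = 1.35×10⁻⁹ F.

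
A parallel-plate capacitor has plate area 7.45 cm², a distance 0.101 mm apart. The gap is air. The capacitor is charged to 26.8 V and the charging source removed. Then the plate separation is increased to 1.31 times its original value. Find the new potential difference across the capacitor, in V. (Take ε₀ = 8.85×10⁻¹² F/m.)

A = 7.45 cm² = 7.45×10⁻⁴ m².
Initially C₁ = ε₀A/d = 8.85×10⁻¹² × 7.45×10⁻⁴ / 1.01×10⁻⁴ = 6.53×10⁻¹¹ F.
V₁ = 26.8 V.
Isolated ⇒ Q is held fixed. C₂ = 0.763 C₁ and V = Q/C, so V₂/V₁ = C₁/C₂ = 1.31.
V₂ = 1.31 × 26.8 = 35.1 V.

V ≈ 35.1 V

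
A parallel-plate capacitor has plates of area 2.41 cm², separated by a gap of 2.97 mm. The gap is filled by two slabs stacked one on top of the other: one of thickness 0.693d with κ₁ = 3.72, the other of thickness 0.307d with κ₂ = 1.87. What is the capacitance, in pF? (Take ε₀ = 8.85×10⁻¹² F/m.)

2.05 pF

A = 2.41 cm² = 2.41×10⁻⁴ m².
Stacked slabs ⇒ two capacitors in series, each with the full plate area.
C₁ = κ₁ε₀A/d₁ = 3.72 × 8.85×10⁻¹² × 2.41×10⁻⁴ / 2.06×10⁻³ = 3.85×10⁻¹² F.
C₂ = κ₂ε₀A/d₂ = 1.87 × 8.85×10⁻¹² × 2.41×10⁻⁴ / 9.12×10⁻⁴ = 4.37×10⁻¹² F.
C = (1/C₁ + 1/C₂)⁻¹ = 2.05×10⁻¹² F.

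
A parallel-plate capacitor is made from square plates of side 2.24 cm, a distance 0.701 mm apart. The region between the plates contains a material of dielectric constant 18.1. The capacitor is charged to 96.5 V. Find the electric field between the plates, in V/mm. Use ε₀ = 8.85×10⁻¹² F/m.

E ≈ 138 V/mm

E = V/d = 96.5 / 7.01×10⁻⁴ = 1.38×10⁵ V/m.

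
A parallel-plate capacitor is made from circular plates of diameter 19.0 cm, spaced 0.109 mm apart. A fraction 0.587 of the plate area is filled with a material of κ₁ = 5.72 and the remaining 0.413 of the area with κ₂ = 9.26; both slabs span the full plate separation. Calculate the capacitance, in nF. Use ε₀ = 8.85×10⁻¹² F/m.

16.5 nF

A = π(19.0/2 cm)² = 2.84×10⁻² m².
Side-by-side slabs ⇒ two capacitors in parallel, each spanning the full gap.
C₁ = κ₁ε₀A₁/d = 5.72 × 8.85×10⁻¹² × 1.66×10⁻² / 1.09×10⁻⁴ = 7.73×10⁻⁹ F.
C₂ = κ₂ε₀A₂/d = 9.26 × 8.85×10⁻¹² × 1.17×10⁻² / 1.09×10⁻⁴ = 8.80×10⁻⁹ F.
C = C₁ + C₂ = 1.65×10⁻⁸ F.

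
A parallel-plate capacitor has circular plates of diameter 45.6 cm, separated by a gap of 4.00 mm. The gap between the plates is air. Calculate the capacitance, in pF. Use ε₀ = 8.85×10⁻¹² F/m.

C ≈ 361 pF

A = π(45.6/2 cm)² = 0.163 m².
C = ε₀A/d = 8.85×10⁻¹² × 0.163 / 4.00×10⁻³ = 3.61×10⁻¹⁰ F.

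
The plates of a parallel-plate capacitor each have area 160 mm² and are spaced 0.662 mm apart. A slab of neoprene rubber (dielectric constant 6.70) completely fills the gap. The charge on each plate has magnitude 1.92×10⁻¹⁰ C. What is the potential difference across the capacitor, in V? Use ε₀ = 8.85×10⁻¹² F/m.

A = 160 mm² = 1.60×10⁻⁴ m².
C = κε₀A/d = 6.70 × 8.85×10⁻¹² × 1.60×10⁻⁴ / 6.62×10⁻⁴ = 1.43×10⁻¹¹ F.
V = Q/C = 1.92×10⁻¹⁰ / 1.43×10⁻¹¹ = 13.4 V.

13.4 V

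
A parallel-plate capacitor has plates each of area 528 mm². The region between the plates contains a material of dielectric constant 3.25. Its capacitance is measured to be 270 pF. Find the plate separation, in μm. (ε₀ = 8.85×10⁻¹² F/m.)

d ≈ 56.2 μm

A = 528 mm² = 5.28×10⁻⁴ m².
d = κε₀A/C = 3.25 × 8.85×10⁻¹² × 5.28×10⁻⁴ / 2.70×10⁻¹⁰ = 5.62×10⁻⁵ m.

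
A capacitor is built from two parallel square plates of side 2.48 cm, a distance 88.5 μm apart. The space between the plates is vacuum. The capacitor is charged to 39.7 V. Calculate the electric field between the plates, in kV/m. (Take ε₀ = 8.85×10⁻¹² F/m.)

E ≈ 449 kV/m

E = V/d = 39.7 / 8.85×10⁻⁵ = 4.49×10⁵ V/m.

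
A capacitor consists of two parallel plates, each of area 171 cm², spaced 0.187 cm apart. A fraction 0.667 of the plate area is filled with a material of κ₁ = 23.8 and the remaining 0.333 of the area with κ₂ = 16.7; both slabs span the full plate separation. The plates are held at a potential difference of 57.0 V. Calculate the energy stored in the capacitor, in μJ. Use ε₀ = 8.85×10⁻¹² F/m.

A = 171 cm² = 1.71×10⁻² m².
Side-by-side slabs ⇒ two capacitors in parallel, each spanning the full gap.
C₁ = κ₁ε₀A₁/d = 23.8 × 8.85×10⁻¹² × 1.14×10⁻² / 1.87×10⁻³ = 1.28×10⁻⁹ F.
C₂ = κ₂ε₀A₂/d = 16.7 × 8.85×10⁻¹² × 5.69×10⁻³ / 1.87×10⁻³ = 4.50×10⁻¹⁰ F.
C = C₁ + C₂ = 1.73×10⁻⁹ F.
U = ½CV² = ½ × 1.73×10⁻⁹ × (57.0)² = 2.82×10⁻⁶ J.

2.82 μJ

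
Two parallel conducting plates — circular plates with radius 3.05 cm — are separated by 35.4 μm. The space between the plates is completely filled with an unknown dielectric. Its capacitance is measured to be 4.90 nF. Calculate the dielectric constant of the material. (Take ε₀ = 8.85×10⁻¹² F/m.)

6.71

A = π(3.05 cm)² = 2.92×10⁻³ m².
κ = Cd/(ε₀A) = 4.90×10⁻⁹ × 3.54×10⁻⁵ / (8.85×10⁻¹² × 2.92×10⁻³) = 6.71.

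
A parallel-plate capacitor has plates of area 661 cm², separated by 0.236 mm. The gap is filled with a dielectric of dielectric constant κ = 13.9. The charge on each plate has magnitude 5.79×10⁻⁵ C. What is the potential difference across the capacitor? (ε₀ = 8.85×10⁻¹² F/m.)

A = 661 cm² = 6.61×10⁻² m².
C = κε₀A/d = 13.9 × 8.85×10⁻¹² × 6.61×10⁻² / 2.36×10⁻⁴ = 3.45×10⁻⁸ F.
V = Q/C = 5.79×10⁻⁵ / 3.45×10⁻⁸ = 1.68×10³ V.

1.68 kV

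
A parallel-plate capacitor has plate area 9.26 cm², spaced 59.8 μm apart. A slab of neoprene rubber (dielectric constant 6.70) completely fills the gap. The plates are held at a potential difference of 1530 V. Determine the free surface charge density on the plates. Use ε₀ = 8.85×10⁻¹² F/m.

σ ≈ 152 nC/cm²

A = 9.26 cm² = 9.26×10⁻⁴ m².
C = κε₀A/d = 6.70 × 8.85×10⁻¹² × 9.26×10⁻⁴ / 5.98×10⁻⁵ = 9.18×10⁻¹⁰ F.
σ = Q/A = CV/A = 9.18×10⁻¹⁰ × 1530 / 9.26×10⁻⁴ = 1.52×10⁻³ C/m².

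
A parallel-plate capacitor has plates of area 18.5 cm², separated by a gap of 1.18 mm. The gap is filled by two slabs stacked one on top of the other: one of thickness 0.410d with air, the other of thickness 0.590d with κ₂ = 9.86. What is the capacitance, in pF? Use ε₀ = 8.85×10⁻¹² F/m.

C ≈ 29.5 pF

A = 18.5 cm² = 1.85×10⁻³ m².
Stacked slabs ⇒ two capacitors in series, each with the full plate area.
C₁ = κ₁ε₀A/d₁ = 1.00 × 8.85×10⁻¹² × 1.85×10⁻³ / 4.84×10⁻⁴ = 3.38×10⁻¹¹ F.
C₂ = κ₂ε₀A/d₂ = 9.86 × 8.85×10⁻¹² × 1.85×10⁻³ / 6.96×10⁻⁴ = 2.32×10⁻¹⁰ F.
C = (1/C₁ + 1/C₂)⁻¹ = 2.95×10⁻¹¹ F.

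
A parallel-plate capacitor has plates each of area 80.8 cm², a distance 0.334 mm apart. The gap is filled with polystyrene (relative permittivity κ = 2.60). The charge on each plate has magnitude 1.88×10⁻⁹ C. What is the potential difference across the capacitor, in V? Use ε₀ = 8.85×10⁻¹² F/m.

3.38 V

A = 80.8 cm² = 8.08×10⁻³ m².
C = κε₀A/d = 2.60 × 8.85×10⁻¹² × 8.08×10⁻³ / 3.34×10⁻⁴ = 5.57×10⁻¹⁰ F.
V = Q/C = 1.88×10⁻⁹ / 5.57×10⁻¹⁰ = 3.38 V.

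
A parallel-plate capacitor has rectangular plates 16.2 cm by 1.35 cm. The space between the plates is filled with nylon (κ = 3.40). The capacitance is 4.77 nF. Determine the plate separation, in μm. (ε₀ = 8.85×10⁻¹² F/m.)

13.8 μm

A = 16.2 × 1.35 cm² = 2.19×10⁻³ m².
d = κε₀A/C = 3.40 × 8.85×10⁻¹² × 2.19×10⁻³ / 4.77×10⁻⁹ = 1.38×10⁻⁵ m.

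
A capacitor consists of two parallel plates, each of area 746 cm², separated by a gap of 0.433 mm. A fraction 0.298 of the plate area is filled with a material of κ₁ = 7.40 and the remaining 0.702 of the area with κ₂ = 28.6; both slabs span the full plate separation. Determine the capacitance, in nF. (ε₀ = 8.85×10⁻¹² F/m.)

A = 746 cm² = 7.46×10⁻² m².
Side-by-side slabs ⇒ two capacitors in parallel, each spanning the full gap.
C₁ = κ₁ε₀A₁/d = 7.40 × 8.85×10⁻¹² × 2.22×10⁻² / 4.33×10⁻⁴ = 3.36×10⁻⁹ F.
C₂ = κ₂ε₀A₂/d = 28.6 × 8.85×10⁻¹² × 5.24×10⁻² / 4.33×10⁻⁴ = 3.06×10⁻⁸ F.
C = C₁ + C₂ = 3.40×10⁻⁸ F.

34.0 nF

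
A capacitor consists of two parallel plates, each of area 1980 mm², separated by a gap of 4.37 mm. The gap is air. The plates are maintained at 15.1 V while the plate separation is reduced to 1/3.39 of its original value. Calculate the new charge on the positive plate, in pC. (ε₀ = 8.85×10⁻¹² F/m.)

Q ≈ 205 pC

A = 1980 mm² = 1.98×10⁻³ m².
Initially C₁ = ε₀A/d = 8.85×10⁻¹² × 1.98×10⁻³ / 4.37×10⁻³ = 4.01×10⁻¹² F.
Q₁ = 6.05×10⁻¹¹ C.
Battery connected ⇒ V is held fixed. C₂ = 3.39 C₁ and Q = CV, so Q₂/Q₁ = C₂/C₁ = 3.39.
Q₂ = 3.39 × 6.05×10⁻¹¹ = 2.05×10⁻¹⁰ C.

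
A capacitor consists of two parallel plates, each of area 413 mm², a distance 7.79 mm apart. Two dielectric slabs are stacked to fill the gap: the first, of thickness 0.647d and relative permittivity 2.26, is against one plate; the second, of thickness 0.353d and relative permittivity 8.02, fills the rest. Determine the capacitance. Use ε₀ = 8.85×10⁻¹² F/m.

1.42 pF

A = 413 mm² = 4.13×10⁻⁴ m².
Stacked slabs ⇒ two capacitors in series, each with the full plate area.
C₁ = κ₁ε₀A/d₁ = 2.26 × 8.85×10⁻¹² × 4.13×10⁻⁴ / 5.04×10⁻³ = 1.64×10⁻¹² F.
C₂ = κ₂ε₀A/d₂ = 8.02 × 8.85×10⁻¹² × 4.13×10⁻⁴ / 2.75×10⁻³ = 1.07×10⁻¹¹ F.
C = (1/C₁ + 1/C₂)⁻¹ = 1.42×10⁻¹² F.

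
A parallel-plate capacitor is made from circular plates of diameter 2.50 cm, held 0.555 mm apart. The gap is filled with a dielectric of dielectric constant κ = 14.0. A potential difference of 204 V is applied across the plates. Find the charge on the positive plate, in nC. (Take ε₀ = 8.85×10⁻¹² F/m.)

22.4 nC

A = π(2.50/2 cm)² = 4.91×10⁻⁴ m².
C = κε₀A/d = 14.0 × 8.85×10⁻¹² × 4.91×10⁻⁴ / 5.55×10⁻⁴ = 1.10×10⁻¹⁰ F.
Q = CV = 1.10×10⁻¹⁰ × 204 = 2.24×10⁻⁸ C.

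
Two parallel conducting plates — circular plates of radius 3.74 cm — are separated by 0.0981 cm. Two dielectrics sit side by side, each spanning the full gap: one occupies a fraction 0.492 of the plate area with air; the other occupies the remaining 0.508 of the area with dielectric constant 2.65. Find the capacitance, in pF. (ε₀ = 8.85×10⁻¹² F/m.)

A = π(3.74 cm)² = 4.39×10⁻³ m².
Side-by-side slabs ⇒ two capacitors in parallel, each spanning the full gap.
C₁ = κ₁ε₀A₁/d = 1.00 × 8.85×10⁻¹² × 2.16×10⁻³ / 9.81×10⁻⁴ = 1.95×10⁻¹¹ F.
C₂ = κ₂ε₀A₂/d = 2.65 × 8.85×10⁻¹² × 2.23×10⁻³ / 9.81×10⁻⁴ = 5.34×10⁻¹¹ F.
C = C₁ + C₂ = 7.29×10⁻¹¹ F.

72.9 pF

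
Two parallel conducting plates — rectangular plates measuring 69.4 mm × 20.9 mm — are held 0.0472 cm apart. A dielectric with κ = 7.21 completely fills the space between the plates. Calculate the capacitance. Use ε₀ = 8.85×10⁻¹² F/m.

196 pF

A = 69.4 × 20.9 mm² = 1.45×10⁻³ m².
C = κε₀A/d = 7.21 × 8.85×10⁻¹² × 1.45×10⁻³ / 4.72×10⁻⁴ = 1.96×10⁻¹⁰ F.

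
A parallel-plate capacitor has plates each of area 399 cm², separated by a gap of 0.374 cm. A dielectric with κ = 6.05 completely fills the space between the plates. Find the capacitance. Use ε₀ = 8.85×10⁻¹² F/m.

A = 399 cm² = 3.99×10⁻² m².
C = κε₀A/d = 6.05 × 8.85×10⁻¹² × 3.99×10⁻² / 3.74×10⁻³ = 5.71×10⁻¹⁰ F.

C ≈ 0.571 nF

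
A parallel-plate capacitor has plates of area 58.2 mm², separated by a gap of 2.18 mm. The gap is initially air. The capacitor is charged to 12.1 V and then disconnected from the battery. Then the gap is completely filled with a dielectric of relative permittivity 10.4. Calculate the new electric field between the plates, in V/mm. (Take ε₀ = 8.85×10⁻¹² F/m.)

0.534 V/mm

A = 58.2 mm² = 5.82×10⁻⁵ m².
Initially C₁ = ε₀A/d = 8.85×10⁻¹² × 5.82×10⁻⁵ / 2.18×10⁻³ = 2.36×10⁻¹³ F.
E₁ = 5.55×10³ V/m.
Isolated ⇒ Q is held fixed. V₂ = Q/C₂ = V₁/10.4; E = V/d, so E₂/E₁ = (V₂/V₁)(d₁/d₂) = 0.0962.
E₂ = 0.0962 × 5.55×10³ = 5.34×10² V/m.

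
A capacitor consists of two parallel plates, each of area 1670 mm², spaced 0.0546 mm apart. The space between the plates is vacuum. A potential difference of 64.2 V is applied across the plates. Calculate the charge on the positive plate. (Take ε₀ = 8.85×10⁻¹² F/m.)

Q ≈ 17.4 nC

A = 1670 mm² = 1.67×10⁻³ m².
C = ε₀A/d = 8.85×10⁻¹² × 1.67×10⁻³ / 5.46×10⁻⁵ = 2.71×10⁻¹⁰ F.
Q = CV = 2.71×10⁻¹⁰ × 64.2 = 1.74×10⁻⁸ C.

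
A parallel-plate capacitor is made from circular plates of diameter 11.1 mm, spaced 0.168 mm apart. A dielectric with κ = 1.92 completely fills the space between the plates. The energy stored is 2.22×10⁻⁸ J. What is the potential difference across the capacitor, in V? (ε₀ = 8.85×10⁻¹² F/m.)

V ≈ 67.4 V

A = π(11.1/2 mm)² = 9.68×10⁻⁵ m².
C = κε₀A/d = 1.92 × 8.85×10⁻¹² × 9.68×10⁻⁵ / 1.68×10⁻⁴ = 9.79×10⁻¹² F.
V = √(2U/C) = √(2 × 2.22×10⁻⁸ / 9.79×10⁻¹²) = 67.4 V.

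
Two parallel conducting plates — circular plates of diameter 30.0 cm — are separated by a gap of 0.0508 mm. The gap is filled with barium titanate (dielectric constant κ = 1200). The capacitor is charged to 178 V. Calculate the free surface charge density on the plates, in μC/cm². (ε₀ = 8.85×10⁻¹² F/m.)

3.72 μC/cm²

A = π(30.0/2 cm)² = 7.07×10⁻² m².
C = κε₀A/d = 1200 × 8.85×10⁻¹² × 7.07×10⁻² / 5.08×10⁻⁵ = 1.48×10⁻⁵ F.
σ = Q/A = CV/A = 1.48×10⁻⁵ × 178 / 7.07×10⁻² = 3.72×10⁻² C/m².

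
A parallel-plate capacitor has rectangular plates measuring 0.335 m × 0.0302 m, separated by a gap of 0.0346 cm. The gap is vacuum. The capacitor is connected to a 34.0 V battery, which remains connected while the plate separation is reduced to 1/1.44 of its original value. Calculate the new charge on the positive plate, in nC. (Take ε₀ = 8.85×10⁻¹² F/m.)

12.7 nC

A = 0.335 × 0.0302 m² = 1.01×10⁻² m².
Initially C₁ = ε₀A/d = 8.85×10⁻¹² × 1.01×10⁻² / 3.46×10⁻⁴ = 2.59×10⁻¹⁰ F.
Q₁ = 8.80×10⁻⁹ C.
Battery connected ⇒ V is held fixed. C₂ = 1.44 C₁ and Q = CV, so Q₂/Q₁ = C₂/C₁ = 1.44.
Q₂ = 1.44 × 8.80×10⁻⁹ = 1.27×10⁻⁸ C.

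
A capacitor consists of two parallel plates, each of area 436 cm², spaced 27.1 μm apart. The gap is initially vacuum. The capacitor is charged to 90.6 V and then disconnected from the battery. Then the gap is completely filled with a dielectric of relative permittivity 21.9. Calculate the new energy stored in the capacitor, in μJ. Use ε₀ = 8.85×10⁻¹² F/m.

2.67 μJ

A = 436 cm² = 4.36×10⁻² m².
Initially C₁ = ε₀A/d = 8.85×10⁻¹² × 4.36×10⁻² / 2.71×10⁻⁵ = 1.42×10⁻⁸ F.
U₁ = 5.84×10⁻⁵ J.
Isolated ⇒ Q is held fixed. C₂ = 21.9 C₁ and U = Q²/(2C), so U₂/U₁ = C₁/C₂ = 0.0457.
U₂ = 0.0457 × 5.84×10⁻⁵ = 2.67×10⁻⁶ J.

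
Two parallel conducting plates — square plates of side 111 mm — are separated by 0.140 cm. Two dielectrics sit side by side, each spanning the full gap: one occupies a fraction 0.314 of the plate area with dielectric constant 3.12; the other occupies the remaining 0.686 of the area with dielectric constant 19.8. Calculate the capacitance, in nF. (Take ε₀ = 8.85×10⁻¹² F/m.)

1.13 nF

A = (111 mm)² = 1.23×10⁻² m².
Side-by-side slabs ⇒ two capacitors in parallel, each spanning the full gap.
C₁ = κ₁ε₀A₁/d = 3.12 × 8.85×10⁻¹² × 3.87×10⁻³ / 1.40×10⁻³ = 7.63×10⁻¹¹ F.
C₂ = κ₂ε₀A₂/d = 19.8 × 8.85×10⁻¹² × 8.45×10⁻³ / 1.40×10⁻³ = 1.06×10⁻⁹ F.
C = C₁ + C₂ = 1.13×10⁻⁹ F.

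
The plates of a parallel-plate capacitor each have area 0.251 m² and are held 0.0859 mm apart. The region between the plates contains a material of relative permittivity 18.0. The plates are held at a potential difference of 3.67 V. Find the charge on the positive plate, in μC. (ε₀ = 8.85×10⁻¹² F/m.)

Q ≈ 1.71 μC

C = κε₀A/d = 18.0 × 8.85×10⁻¹² × 0.251 / 8.59×10⁻⁵ = 4.65×10⁻⁷ F.
Q = CV = 4.65×10⁻⁷ × 3.67 = 1.71×10⁻⁶ C.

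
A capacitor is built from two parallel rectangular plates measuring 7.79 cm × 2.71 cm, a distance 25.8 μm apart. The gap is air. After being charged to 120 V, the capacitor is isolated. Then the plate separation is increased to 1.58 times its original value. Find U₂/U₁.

1.58

Isolated ⇒ Q is held fixed.
C₂ = 0.633 C₁ and U = Q²/(2C), so U₂/U₁ = C₁/C₂ = 1.58.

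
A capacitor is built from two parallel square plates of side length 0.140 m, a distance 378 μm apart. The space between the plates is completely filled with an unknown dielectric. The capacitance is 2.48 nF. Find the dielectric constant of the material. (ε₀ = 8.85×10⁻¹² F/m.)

κ ≈ 5.40

A = (0.140 m)² = 1.96×10⁻² m².
κ = Cd/(ε₀A) = 2.48×10⁻⁹ × 3.78×10⁻⁴ / (8.85×10⁻¹² × 1.96×10⁻²) = 5.40.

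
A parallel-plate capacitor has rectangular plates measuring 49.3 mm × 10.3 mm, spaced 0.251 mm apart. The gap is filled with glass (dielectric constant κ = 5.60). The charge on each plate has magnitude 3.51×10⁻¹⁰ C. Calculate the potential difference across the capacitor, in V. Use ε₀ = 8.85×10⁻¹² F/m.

A = 49.3 × 10.3 mm² = 5.08×10⁻⁴ m².
C = κε₀A/d = 5.60 × 8.85×10⁻¹² × 5.08×10⁻⁴ / 2.51×10⁻⁴ = 1.00×10⁻¹⁰ F.
V = Q/C = 3.51×10⁻¹⁰ / 1.00×10⁻¹⁰ = 3.50 V.

3.50 V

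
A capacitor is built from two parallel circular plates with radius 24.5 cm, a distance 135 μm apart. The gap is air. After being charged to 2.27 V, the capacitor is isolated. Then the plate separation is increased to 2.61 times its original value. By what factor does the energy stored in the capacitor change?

Isolated ⇒ Q is held fixed.
C₂ = 0.383 C₁ and U = Q²/(2C), so U₂/U₁ = C₁/C₂ = 2.61.

U₂/U₁ ≈ 2.61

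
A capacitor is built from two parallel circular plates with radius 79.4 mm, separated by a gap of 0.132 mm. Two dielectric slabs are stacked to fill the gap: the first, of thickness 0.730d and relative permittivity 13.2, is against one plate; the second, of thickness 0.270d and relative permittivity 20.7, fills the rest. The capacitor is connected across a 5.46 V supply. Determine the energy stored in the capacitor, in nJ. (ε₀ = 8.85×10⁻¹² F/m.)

U ≈ 290 nJ

A = π(79.4 mm)² = 1.98×10⁻² m².
Stacked slabs ⇒ two capacitors in series, each with the full plate area.
C₁ = κ₁ε₀A/d₁ = 13.2 × 8.85×10⁻¹² × 1.98×10⁻² / 9.64×10⁻⁵ = 2.40×10⁻⁸ F.
C₂ = κ₂ε₀A/d₂ = 20.7 × 8.85×10⁻¹² × 1.98×10⁻² / 3.56×10⁻⁵ = 1.02×10⁻⁷ F.
C = (1/C₁ + 1/C₂)⁻¹ = 1.94×10⁻⁸ F.
U = ½CV² = ½ × 1.94×10⁻⁸ × (5.46)² = 2.90×10⁻⁷ J.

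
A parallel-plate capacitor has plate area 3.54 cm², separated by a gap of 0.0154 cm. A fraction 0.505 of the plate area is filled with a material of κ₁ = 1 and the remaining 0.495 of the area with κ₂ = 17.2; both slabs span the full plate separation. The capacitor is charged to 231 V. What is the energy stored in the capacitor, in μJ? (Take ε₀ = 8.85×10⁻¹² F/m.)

A = 3.54 cm² = 3.54×10⁻⁴ m².
Side-by-side slabs ⇒ two capacitors in parallel, each spanning the full gap.
C₁ = κ₁ε₀A₁/d = 1.00 × 8.85×10⁻¹² × 1.79×10⁻⁴ / 1.54×10⁻⁴ = 1.03×10⁻¹¹ F.
C₂ = κ₂ε₀A₂/d = 17.2 × 8.85×10⁻¹² × 1.75×10⁻⁴ / 1.54×10⁻⁴ = 1.73×10⁻¹⁰ F.
C = C₁ + C₂ = 1.83×10⁻¹⁰ F.
U = ½CV² = ½ × 1.83×10⁻¹⁰ × (231)² = 4.90×10⁻⁶ J.

U ≈ 4.90 μJ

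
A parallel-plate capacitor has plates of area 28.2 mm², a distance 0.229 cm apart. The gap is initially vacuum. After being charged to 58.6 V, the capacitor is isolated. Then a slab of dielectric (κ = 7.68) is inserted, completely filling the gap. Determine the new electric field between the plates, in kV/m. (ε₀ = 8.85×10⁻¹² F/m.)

A = 28.2 mm² = 2.82×10⁻⁵ m².
Initially C₁ = ε₀A/d = 8.85×10⁻¹² × 2.82×10⁻⁵ / 2.29×10⁻³ = 1.09×10⁻¹³ F.
E₁ = 2.56×10⁴ V/m.
Isolated ⇒ Q is held fixed. V₂ = Q/C₂ = V₁/7.68; E = V/d, so E₂/E₁ = (V₂/V₁)(d₁/d₂) = 0.130.
E₂ = 0.130 × 2.56×10⁴ = 3.33×10³ V/m.

3.33 kV/m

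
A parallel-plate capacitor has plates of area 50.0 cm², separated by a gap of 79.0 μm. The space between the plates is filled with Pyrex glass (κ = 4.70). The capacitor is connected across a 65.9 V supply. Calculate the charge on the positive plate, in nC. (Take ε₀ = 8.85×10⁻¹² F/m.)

A = 50.0 cm² = 5.00×10⁻³ m².
C = κε₀A/d = 4.70 × 8.85×10⁻¹² × 5.00×10⁻³ / 7.90×10⁻⁵ = 2.63×10⁻⁹ F.
Q = CV = 2.63×10⁻⁹ × 65.9 = 1.73×10⁻⁷ C.

173 nC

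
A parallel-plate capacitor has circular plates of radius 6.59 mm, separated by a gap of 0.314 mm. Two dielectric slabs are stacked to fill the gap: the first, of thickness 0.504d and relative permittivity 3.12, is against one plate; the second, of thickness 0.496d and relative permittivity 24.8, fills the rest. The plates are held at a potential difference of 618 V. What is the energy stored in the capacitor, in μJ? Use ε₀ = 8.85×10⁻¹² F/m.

U ≈ 4.04 μJ

A = π(6.59 mm)² = 1.36×10⁻⁴ m².
Stacked slabs ⇒ two capacitors in series, each with the full plate area.
C₁ = κ₁ε₀A/d₁ = 3.12 × 8.85×10⁻¹² × 1.36×10⁻⁴ / 1.58×10⁻⁴ = 2.38×10⁻¹¹ F.
C₂ = κ₂ε₀A/d₂ = 24.8 × 8.85×10⁻¹² × 1.36×10⁻⁴ / 1.56×10⁻⁴ = 1.92×10⁻¹⁰ F.
C = (1/C₁ + 1/C₂)⁻¹ = 2.12×10⁻¹¹ F.
U = ½CV² = ½ × 2.12×10⁻¹¹ × (618)² = 4.04×10⁻⁶ J.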